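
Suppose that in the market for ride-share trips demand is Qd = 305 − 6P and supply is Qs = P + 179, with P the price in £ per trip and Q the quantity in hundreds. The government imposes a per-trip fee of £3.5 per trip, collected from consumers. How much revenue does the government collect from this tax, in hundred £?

Tax revenue = £679 hundred.

Without the tax, 305 − 6P = P + 179 gives 7P = 126, so P* = £18 and Q* = 197.
With the tax collected from consumers, demand (in seller-price terms) shifts: Qd = 305 − 6(P + 3.5).
New equilibrium: consumers pay £18.5, suppliers receive £15, Q = 194. (Wedge: Pb − Ps = 3.5.)
Revenue = t · Q = 3.5 · 194 = £679.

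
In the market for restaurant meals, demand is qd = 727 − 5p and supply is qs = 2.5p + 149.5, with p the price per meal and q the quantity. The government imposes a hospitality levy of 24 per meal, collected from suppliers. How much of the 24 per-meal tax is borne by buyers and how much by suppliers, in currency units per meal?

Buyers bear 8 per meal; suppliers bear 16 per meal.

Without the tax, 727 − 5p = 2.5p + 149.5 gives 7.5p = 577.5, so p* = 77 and q* = 342.
With the tax collected from suppliers, supply shifts: qs = 2.5(p − 24) + 149.5.
New equilibrium: buyers pay 85, suppliers receive 61, q = 302. (Wedge: pb − ps = 24.)
Burden on buyers: 8; on suppliers: 16. (They sum to 24.)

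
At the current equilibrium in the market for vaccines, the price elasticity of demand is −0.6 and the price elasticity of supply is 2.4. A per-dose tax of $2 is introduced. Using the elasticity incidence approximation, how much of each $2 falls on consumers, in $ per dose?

Consumers bear ≈ $1.6 per dose.

Incidence ratio: consumers' share ≈ εs / (εs + |εd|) = 2.4 / (2.4 + 0.6) = 0.8.
So consumers bear ≈ 0.8 × $2 = $1.6; sellers bear $0.4.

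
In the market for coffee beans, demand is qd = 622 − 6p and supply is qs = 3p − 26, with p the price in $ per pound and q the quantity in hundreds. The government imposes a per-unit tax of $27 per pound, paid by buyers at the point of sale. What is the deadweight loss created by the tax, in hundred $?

Deadweight loss = $729 hundred.

Before the tax: set 622 − 6p = 3p − 26 → p* = $72, q* = 190.
With the tax collected from buyers, demand (in seller-price terms) shifts: qd = 622 − 6(p + 27).
New equilibrium: buyers pay $81, sellers receive $54, q = 136. (Wedge: pb − ps = 27.)
Quantity falls by |ΔQ| = |190 − 136| = 54.
DWL = ½ · t · |ΔQ| = ½ · 27 · 54 = $729.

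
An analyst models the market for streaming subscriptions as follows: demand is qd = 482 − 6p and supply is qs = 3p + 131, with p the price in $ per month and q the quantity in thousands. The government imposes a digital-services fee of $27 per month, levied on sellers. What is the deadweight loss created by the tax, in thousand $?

Deadweight loss = $729 thousand.

Before the tax: set 482 − 6p = 3p + 131 → p* = $39, q* = 248.
With the tax collected from sellers, supply shifts: qs = 3(p − 27) + 131.
Solving gives q = 194 with consumers paying $48 and sellers receiving $21 (the $27 wedge).
Quantity falls by |ΔQ| = |248 − 194| = 54.
DWL = ½ · t · |ΔQ| = ½ · 27 · 54 = $729.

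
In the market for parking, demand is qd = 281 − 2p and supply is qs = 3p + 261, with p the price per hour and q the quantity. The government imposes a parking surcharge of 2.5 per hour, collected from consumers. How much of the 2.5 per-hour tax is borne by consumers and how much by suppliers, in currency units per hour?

Without the tax, 281 − 2p = 3p + 261 gives 5p = 20, so p* = 4 and q* = 273.
With the tax collected from consumers, demand (in seller-price terms) shifts: qd = 281 − 2(p + 2.5).
Solving gives q = 270 with consumers paying 5.5 and suppliers receiving 3 (the 2.5 wedge).
Burden on consumers: 1.5; on suppliers: 1. (They sum to 2.5.)
The less price-elastic side of the market bears the larger share of a per-unit tax.

Consumers bear 1.5 per hour; suppliers bear 1 per hour.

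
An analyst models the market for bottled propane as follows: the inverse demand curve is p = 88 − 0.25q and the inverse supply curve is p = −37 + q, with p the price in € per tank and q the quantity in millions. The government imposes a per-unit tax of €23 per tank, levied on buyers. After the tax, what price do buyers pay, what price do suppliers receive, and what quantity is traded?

Buyers pay €67.6; suppliers receive €44.6; quantity = 81.6.

Inverting to q(p) form: qd = 352 − 4p; qs = p + 37.
Before the tax: set 352 − 4p = p + 37 → p* = €63, q* = 100.
With the tax collected from buyers, demand (in seller-price terms) shifts: qd = 352 − 4(p + 23).
New equilibrium: buyers pay €67.6, suppliers receive €44.6, q = 81.6. (Wedge: pb − ps = 23.)
The less price-elastic side of the market bears the larger share of a per-unit tax.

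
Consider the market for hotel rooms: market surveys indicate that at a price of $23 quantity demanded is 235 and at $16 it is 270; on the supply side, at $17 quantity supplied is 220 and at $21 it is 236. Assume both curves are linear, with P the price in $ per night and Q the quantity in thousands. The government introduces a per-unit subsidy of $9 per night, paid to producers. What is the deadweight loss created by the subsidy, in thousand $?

Demand slope: (270 − 235)/(16 − 23) = -5, so Qd = 350 − 5P.
Supply slope: (236 − 220)/(21 − 17) = 4, so Qs = 4P + 152.
Before the subsidy: set 350 − 5P = 4P + 152 → P* = $22, Q* = 240.
With a per-unit subsidy paid to producers, each receives P + 9 per unit sold, so supply becomes Qs = 4(P + 9) + 152.
Solving gives Q = 260 with consumers paying $18 and producers receiving $27 (the $9 wedge).
Quantity rises by |ΔQ| = |240 − 260| = 20.
DWL = ½ · t · |ΔQ| = ½ · 9 · 20 = $90.

Deadweight loss = $90 thousand.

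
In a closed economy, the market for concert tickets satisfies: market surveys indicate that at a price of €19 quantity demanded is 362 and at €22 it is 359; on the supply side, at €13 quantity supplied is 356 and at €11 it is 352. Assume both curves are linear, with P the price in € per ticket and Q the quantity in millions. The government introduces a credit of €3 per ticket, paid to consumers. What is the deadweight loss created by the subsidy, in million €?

Demand slope: (359 − 362)/(22 − 19) = -1, so Qd = 381 − P.
Supply slope: (352 − 356)/(11 − 13) = 2, so Qs = 2P + 330.
Before the subsidy: set 381 − P = 2P + 330 → P* = €17, Q* = 364.
With a per-unit subsidy paid to consumers, each effectively pays P − 3, so demand becomes Qd = 381 − (P − 3).
Solving gives Q = 366 with consumers paying €15 and suppliers receiving €18 (the €3 wedge).
Quantity rises by |ΔQ| = |364 − 366| = 2.
DWL = ½ · t · |ΔQ| = ½ · 3 · 2 = €3.

Deadweight loss = €3 million.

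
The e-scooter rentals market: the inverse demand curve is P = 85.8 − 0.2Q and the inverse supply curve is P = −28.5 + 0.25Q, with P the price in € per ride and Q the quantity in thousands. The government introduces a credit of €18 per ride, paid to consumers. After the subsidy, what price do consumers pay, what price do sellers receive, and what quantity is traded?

Rewrite in direct form: Qd = 429 − 5P and Qs = 4P + 114.
Without the subsidy, 429 − 5P = 4P + 114 gives 9P = 315, so P* = €35 and Q* = 254.
With a per-unit subsidy paid to consumers, each effectively pays P − 18, so demand becomes Qd = 429 − 5(P − 18).
New equilibrium: consumers pay €27, sellers receive €45, Q = 294. (Wedge: Pb − Ps = −18.)

Consumers pay €27; sellers receive €45; quantity = 294.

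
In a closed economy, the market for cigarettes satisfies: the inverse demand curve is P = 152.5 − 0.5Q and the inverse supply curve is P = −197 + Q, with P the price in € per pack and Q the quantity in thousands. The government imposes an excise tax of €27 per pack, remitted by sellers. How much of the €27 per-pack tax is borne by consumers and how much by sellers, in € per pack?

Consumers bear €9 per pack; sellers bear €18 per pack.

Inverting to Q(P) form: Qd = 305 − 2P; Qs = P + 197.
Before the tax: set 305 − 2P = P + 197 → P* = €36, Q* = 233.
With the tax collected from sellers, supply shifts: Qs = (P − 27) + 197.
Solving gives Q = 215 with consumers paying €45 and sellers receiving €18 (the €27 wedge).
Burden on consumers: €9; on sellers: €18. (They sum to €27.)
The less price-elastic side of the market bears the larger share of a per-unit tax.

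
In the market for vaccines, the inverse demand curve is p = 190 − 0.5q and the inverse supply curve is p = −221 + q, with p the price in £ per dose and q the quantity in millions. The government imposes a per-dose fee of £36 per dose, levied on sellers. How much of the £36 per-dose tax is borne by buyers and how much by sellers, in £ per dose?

Buyers bear £12 per dose; sellers bear £24 per dose.

Rewrite in direct form: qd = 380 − 2p and qs = p + 221.
Before the tax: set 380 − 2p = p + 221 → p* = £53, q* = 274.
With the tax collected from sellers, supply shifts: qs = (p − 36) + 221.
New equilibrium: buyers pay £65, sellers receive £29, q = 250. (Wedge: pb − ps = 36.)
Burden on buyers: £12; on sellers: £24. (They sum to £36.)
The less price-elastic side of the market bears the larger share of a per-unit tax.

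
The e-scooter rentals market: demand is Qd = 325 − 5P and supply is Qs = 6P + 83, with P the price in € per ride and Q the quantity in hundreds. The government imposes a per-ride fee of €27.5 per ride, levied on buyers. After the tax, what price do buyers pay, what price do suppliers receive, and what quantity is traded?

Without the tax, 325 − 5P = 6P + 83 gives 11P = 242, so P* = €22 and Q* = 215.
With the tax collected from buyers, demand (in seller-price terms) shifts: Qd = 325 − 5(P + 27.5).
New equilibrium: buyers pay €37, suppliers receive €9.5, Q = 140. (Wedge: Pb − Ps = 27.5.)
The less price-elastic side of the market bears the larger share of a per-unit tax.

Buyers pay €37; suppliers receive €9.5; quantity = 140.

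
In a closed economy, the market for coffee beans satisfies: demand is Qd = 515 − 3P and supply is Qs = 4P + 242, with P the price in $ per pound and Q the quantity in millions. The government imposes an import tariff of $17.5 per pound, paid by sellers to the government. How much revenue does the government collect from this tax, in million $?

Tax revenue = $6440 million.

Without the tax, 515 − 3P = 4P + 242 gives 7P = 273, so P* = $39 and Q* = 398.
With the tax collected from sellers, supply shifts: Qs = 4(P − 17.5) + 242.
New equilibrium: buyers pay $49, sellers receive $31.5, Q = 368. (Wedge: Pb − Ps = 17.5.)
Revenue = t · Q = 17.5 · 368 = $6440.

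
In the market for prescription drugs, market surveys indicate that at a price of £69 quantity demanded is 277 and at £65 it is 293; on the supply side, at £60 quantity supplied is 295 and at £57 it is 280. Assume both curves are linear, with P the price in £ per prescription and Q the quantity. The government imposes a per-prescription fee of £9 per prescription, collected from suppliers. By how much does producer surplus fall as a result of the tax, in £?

Producer surplus falls by £1180.

Demand slope: (293 − 277)/(65 − 69) = -4, so Qd = 553 − 4P.
Supply slope: (280 − 295)/(57 − 60) = 5, so Qs = 5P − 5.
Before the tax: set 553 − 4P = 5P − 5 → P* = £62, Q* = 305.
With the tax collected from suppliers, supply shifts: Qs = 5(P − 9) − 5.
New equilibrium: consumers pay £67, suppliers receive £58, Q = 285. (Wedge: Pb − Ps = 9.)
ΔPS is the trapezoid between Q = 285 and Q = 305 of height £4: ½ · (305 + 285) · 4 = £1180.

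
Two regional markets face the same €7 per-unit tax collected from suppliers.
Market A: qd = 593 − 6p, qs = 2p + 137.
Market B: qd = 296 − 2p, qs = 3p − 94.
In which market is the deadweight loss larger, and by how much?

Market A, by €7.35.

Market A: pre-tax p* = €57, q* = 251; post-tax q = 240.5; deadweight loss = €36.75.
Market B: pre-tax p* = €78, q* = 140; post-tax q = 131.6; deadweight loss = €29.4.
Difference: €36.75 vs €29.4 → market A is larger by €7.35.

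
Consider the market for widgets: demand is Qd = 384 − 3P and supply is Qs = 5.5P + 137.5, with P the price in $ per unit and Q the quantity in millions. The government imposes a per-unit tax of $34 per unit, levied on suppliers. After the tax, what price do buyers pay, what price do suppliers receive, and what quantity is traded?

Before the tax: set 384 − 3P = 5.5P + 137.5 → P* = $29, Q* = 297.
With the tax collected from suppliers, supply shifts: Qs = 5.5(P − 34) + 137.5.
Solving gives Q = 231 with buyers paying $51 and suppliers receiving $17 (the $34 wedge).

Buyers pay $51; suppliers receive $17; quantity = 231.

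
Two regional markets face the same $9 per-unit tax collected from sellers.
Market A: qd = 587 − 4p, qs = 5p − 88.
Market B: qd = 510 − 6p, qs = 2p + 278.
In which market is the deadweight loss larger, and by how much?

Market A: pre-tax p* = $75, q* = 287; post-tax q = 267; deadweight loss = $90.
Market B: pre-tax p* = $29, q* = 336; post-tax q = 322.5; deadweight loss = $60.75.
Difference: $90 vs $60.75 → market A is larger by $29.25.

Market A, by $29.25.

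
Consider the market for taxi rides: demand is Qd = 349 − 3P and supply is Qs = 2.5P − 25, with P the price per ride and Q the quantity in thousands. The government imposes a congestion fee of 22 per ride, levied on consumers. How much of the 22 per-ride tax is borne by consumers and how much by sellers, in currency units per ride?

Before the tax: set 349 − 3P = 2.5P − 25 → P* = 68, Q* = 145.
With the tax collected from consumers, demand (in seller-price terms) shifts: Qd = 349 − 3(P + 22).
Solving gives Q = 115 with consumers paying 78 and sellers receiving 56 (the 22 wedge).
Burden on consumers: 10; on sellers: 12. (They sum to 22.)
The less price-elastic side of the market bears the larger share of a per-unit tax.

Consumers bear 10 per ride; sellers bear 12 per ride.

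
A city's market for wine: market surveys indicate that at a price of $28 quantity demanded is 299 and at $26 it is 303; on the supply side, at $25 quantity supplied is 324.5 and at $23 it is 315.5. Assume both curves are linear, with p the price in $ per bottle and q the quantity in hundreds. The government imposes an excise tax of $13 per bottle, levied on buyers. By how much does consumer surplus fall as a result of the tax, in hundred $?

Consumer surplus falls by $2718 hundred.

Demand slope: (303 − 299)/(26 − 28) = -2, so qd = 355 − 2p.
Supply slope: (315.5 − 324.5)/(23 − 25) = 4.5, so qs = 4.5p + 212.
Before the tax: set 355 − 2p = 4.5p + 212 → p* = $22, q* = 311.
With the tax collected from buyers, demand (in seller-price terms) shifts: qd = 355 − 2(p + 13).
New equilibrium: buyers pay $31, sellers receive $18, q = 293. (Wedge: pb − ps = 13.)
ΔCS is the trapezoid between Q = 293 and Q = 311 of height $9: ½ · (311 + 293) · 9 = $2718.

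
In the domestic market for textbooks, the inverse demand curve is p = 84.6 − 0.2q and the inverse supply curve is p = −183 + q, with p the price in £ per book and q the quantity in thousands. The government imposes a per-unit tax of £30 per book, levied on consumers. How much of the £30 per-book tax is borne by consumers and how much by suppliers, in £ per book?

Consumers bear £5 per book; suppliers bear £25 per book.

Inverting to q(p) form: qd = 423 − 5p; qs = p + 183.
Without the tax, 423 − 5p = p + 183 gives 6p = 240, so p* = £40 and q* = 223.
With the tax collected from consumers, demand (in seller-price terms) shifts: qd = 423 − 5(p + 30).
New equilibrium: consumers pay £45, suppliers receive £15, q = 198. (Wedge: pb − ps = 30.)
Burden on consumers: £5; on suppliers: £25. (They sum to £30.)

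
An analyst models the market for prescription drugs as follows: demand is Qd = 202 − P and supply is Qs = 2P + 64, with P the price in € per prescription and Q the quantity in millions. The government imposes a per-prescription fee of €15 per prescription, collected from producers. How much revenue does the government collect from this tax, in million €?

Tax revenue = €2190 million.

Without the tax, 202 − P = 2P + 64 gives 3P = 138, so P* = €46 and Q* = 156.
With the tax collected from producers, supply shifts: Qs = 2(P − 15) + 64.
Solving gives Q = 146 with consumers paying €56 and producers receiving €41 (the €15 wedge).
Revenue = t · Q = 15 · 146 = €2190.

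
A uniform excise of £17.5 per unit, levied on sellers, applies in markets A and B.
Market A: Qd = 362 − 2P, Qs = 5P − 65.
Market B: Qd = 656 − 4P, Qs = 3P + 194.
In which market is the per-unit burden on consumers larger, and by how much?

Market A, by £5.

Market A: pre-tax P* = £61, Q* = 240; post-tax Q = 215; per-unit burden on consumers = £12.5.
Market B: pre-tax P* = £66, Q* = 392; post-tax Q = 362; per-unit burden on consumers = £7.5.
Difference: £12.5 vs £7.5 → market A is larger by £5.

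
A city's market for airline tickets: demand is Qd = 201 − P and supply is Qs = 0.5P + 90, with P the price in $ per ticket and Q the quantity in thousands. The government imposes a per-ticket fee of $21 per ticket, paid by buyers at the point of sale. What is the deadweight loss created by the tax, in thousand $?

Deadweight loss = $73.5 thousand.

Without the tax, 201 − P = 0.5P + 90 gives 1.5P = 111, so P* = $74 and Q* = 127.
With the tax collected from buyers, demand (in seller-price terms) shifts: Qd = 201 − (P + 21).
Solving gives Q = 120 with buyers paying $81 and suppliers receiving $60 (the $21 wedge).
Quantity falls by |ΔQ| = |127 − 120| = 7.
DWL = ½ · t · |ΔQ| = ½ · 21 · 7 = $73.5.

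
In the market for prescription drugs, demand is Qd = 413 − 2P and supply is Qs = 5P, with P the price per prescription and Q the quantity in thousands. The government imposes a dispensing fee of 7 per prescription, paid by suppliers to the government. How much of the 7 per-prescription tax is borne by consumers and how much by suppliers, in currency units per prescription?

Before the tax: set 413 − 2P = 5P → P* = 59, Q* = 295.
With the tax collected from suppliers, supply shifts: Qs = 5(P − 7).
New equilibrium: consumers pay 64, suppliers receive 57, Q = 285. (Wedge: Pb − Ps = 7.)
Burden on consumers: 5; on suppliers: 2. (They sum to 7.)

Consumers bear 5 per prescription; suppliers bear 2 per prescription.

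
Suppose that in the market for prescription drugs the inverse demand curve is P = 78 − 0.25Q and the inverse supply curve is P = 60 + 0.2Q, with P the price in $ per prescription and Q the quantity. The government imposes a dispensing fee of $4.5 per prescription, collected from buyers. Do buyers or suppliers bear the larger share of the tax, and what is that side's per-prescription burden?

Buyers bear the larger share: $2.5 per prescription.

Inverting to Q(P) form: Qd = 312 − 4P; Qs = 5P − 300.
Before the tax: set 312 − 4P = 5P − 300 → P* = $68, Q* = 40.
With the tax collected from buyers, demand (in seller-price terms) shifts: Qd = 312 − 4(P + 4.5).
New equilibrium: buyers pay $70.5, suppliers receive $66, Q = 30. (Wedge: Pb − Ps = 4.5.)
Per-prescription burden: buyers $2.5, suppliers $2.
Buyers take the larger share because demand is less price-elastic here (demand slope 4 vs supply slope 5).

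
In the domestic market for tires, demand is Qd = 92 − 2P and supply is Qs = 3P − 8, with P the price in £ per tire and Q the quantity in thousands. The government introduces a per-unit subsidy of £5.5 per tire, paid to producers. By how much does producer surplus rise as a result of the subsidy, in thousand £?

Producer surplus rises by £121.66 thousand.

Without the subsidy, 92 − 2P = 3P − 8 gives 5P = 100, so P* = £20 and Q* = 52.
With a per-unit subsidy paid to producers, each receives P + 5.5 per unit sold, so supply becomes Qs = 3(P + 5.5) − 8.
Solving gives Q = 58.6 with consumers paying £16.7 and producers receiving £22.2 (the £5.5 wedge).
ΔPS is the trapezoid between Q = 58.6 and Q = 52 of height £2.2: ½ · (52 + 58.6) · 2.2 = £121.66.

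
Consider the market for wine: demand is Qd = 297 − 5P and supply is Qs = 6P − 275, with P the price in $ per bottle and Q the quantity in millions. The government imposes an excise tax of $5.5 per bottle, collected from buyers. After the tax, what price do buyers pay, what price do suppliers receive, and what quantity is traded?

Without the tax, 297 − 5P = 6P − 275 gives 11P = 572, so P* = $52 and Q* = 37.
With the tax collected from buyers, demand (in seller-price terms) shifts: Qd = 297 − 5(P + 5.5).
Solving gives Q = 22 with buyers paying $55 and suppliers receiving $49.5 (the $5.5 wedge).

Buyers pay $55; suppliers receive $49.5; quantity = 22.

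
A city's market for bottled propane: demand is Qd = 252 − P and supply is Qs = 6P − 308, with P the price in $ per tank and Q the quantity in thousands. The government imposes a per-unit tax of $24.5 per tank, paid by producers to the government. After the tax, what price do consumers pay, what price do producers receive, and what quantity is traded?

Without the tax, 252 − P = 6P − 308 gives 7P = 560, so P* = $80 and Q* = 172.
With the tax collected from producers, supply shifts: Qs = 6(P − 24.5) − 308.
Solving gives Q = 151 with consumers paying $101 and producers receiving $76.5 (the $24.5 wedge).
The less price-elastic side of the market bears the larger share of a per-unit tax.

Consumers pay $101; producers receive $76.5; quantity = 151.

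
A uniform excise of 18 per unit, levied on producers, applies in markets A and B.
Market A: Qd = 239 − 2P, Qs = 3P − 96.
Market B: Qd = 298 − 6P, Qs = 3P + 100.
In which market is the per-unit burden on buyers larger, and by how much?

Market A, by 4.8.

Market A: pre-tax P* = 67, Q* = 105; post-tax Q = 83.4; per-unit burden on buyers = 10.8.
Market B: pre-tax P* = 22, Q* = 166; post-tax Q = 130; per-unit burden on buyers = 6.
Difference: 10.8 vs 6 → market A is larger by 4.8.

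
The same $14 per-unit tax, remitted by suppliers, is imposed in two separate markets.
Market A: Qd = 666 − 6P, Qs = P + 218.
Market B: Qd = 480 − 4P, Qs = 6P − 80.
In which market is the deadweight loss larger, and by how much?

Market A: pre-tax P* = $64, Q* = 282; post-tax Q = 270; deadweight loss = $84.
Market B: pre-tax P* = $56, Q* = 256; post-tax Q = 222.4; deadweight loss = $235.2.
Difference: $84 vs $235.2 → market B is larger by $151.2.

Market B, by $151.2.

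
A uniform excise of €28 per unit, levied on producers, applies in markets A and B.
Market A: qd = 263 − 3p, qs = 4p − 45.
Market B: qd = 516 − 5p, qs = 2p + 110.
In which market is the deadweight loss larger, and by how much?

Market A: pre-tax p* = €44, q* = 131; post-tax q = 83; deadweight loss = €672.
Market B: pre-tax p* = €58, q* = 226; post-tax q = 186; deadweight loss = €560.
Difference: €672 vs €560 → market A is larger by €112.

Market A, by €112.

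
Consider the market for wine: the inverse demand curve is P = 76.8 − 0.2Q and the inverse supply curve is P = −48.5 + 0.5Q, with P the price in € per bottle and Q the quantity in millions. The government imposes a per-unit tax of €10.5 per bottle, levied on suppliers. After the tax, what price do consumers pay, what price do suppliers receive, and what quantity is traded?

Inverting to Q(P) form: Qd = 384 − 5P; Qs = 2P + 97.
Before the tax: set 384 − 5P = 2P + 97 → P* = €41, Q* = 179.
With the tax collected from suppliers, supply shifts: Qs = 2(P − 10.5) + 97.
Solving gives Q = 164 with consumers paying €44 and suppliers receiving €33.5 (the €10.5 wedge).
The less price-elastic side of the market bears the larger share of a per-unit tax.

Consumers pay €44; suppliers receive €33.5; quantity = 164.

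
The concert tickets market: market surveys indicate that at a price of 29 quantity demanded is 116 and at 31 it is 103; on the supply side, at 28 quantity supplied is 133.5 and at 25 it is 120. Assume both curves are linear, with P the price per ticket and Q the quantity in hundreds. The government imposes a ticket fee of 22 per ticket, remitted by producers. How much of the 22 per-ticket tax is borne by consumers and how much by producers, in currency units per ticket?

Consumers bear 9 per ticket; producers bear 13 per ticket.

Demand slope: (103 − 116)/(31 − 29) = -6.5, so Qd = 304.5 − 6.5P.
Supply slope: (120 − 133.5)/(25 − 28) = 4.5, so Qs = 4.5P + 7.5.
Without the tax, 304.5 − 6.5P = 4.5P + 7.5 gives 11P = 297, so P* = 27 and Q* = 129.
With the tax collected from producers, supply shifts: Qs = 4.5(P − 22) + 7.5.
New equilibrium: consumers pay 36, producers receive 14, Q = 70.5. (Wedge: Pb − Ps = 22.)
Burden on consumers: 9; on producers: 13. (They sum to 22.)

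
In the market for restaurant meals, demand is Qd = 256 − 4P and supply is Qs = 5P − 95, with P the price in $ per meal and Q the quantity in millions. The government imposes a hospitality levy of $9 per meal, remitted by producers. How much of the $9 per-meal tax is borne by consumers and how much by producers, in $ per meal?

Consumers bear $5 per meal; producers bear $4 per meal.

Before the tax: set 256 − 4P = 5P − 95 → P* = $39, Q* = 100.
With the tax collected from producers, supply shifts: Qs = 5(P − 9) − 95.
New equilibrium: consumers pay $44, producers receive $35, Q = 80. (Wedge: Pb − Ps = 9.)
Burden on consumers: $5; on producers: $4. (They sum to $9.)
The less price-elastic side of the market bears the larger share of a per-unit tax.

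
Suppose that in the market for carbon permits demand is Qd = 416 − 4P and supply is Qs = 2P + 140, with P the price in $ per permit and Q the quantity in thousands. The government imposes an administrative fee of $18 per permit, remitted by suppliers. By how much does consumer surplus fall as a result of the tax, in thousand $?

Consumer surplus falls by $1320 thousand.

Before the tax: set 416 − 4P = 2P + 140 → P* = $46, Q* = 232.
With the tax collected from suppliers, supply shifts: Qs = 2(P − 18) + 140.
New equilibrium: consumers pay $52, suppliers receive $34, Q = 208. (Wedge: Pb − Ps = 18.)
ΔCS is the trapezoid between Q = 208 and Q = 232 of height $6: ½ · (232 + 208) · 6 = $1320.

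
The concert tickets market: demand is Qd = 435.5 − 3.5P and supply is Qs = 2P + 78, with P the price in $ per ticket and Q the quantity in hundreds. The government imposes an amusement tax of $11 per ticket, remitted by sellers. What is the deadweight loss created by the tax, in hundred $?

Before the tax: set 435.5 − 3.5P = 2P + 78 → P* = $65, Q* = 208.
With the tax collected from sellers, supply shifts: Qs = 2(P − 11) + 78.
Solving gives Q = 194 with consumers paying $69 and sellers receiving $58 (the $11 wedge).
Quantity falls by |ΔQ| = |208 − 194| = 14.
DWL = ½ · t · |ΔQ| = ½ · 11 · 14 = $77.

Deadweight loss = $77 hundred.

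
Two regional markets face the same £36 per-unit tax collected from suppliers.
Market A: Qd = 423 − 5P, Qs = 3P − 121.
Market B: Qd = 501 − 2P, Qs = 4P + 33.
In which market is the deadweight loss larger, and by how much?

Market A, by £351.

Market A: pre-tax P* = £68, Q* = 83; post-tax Q = 15.5; deadweight loss = £1215.
Market B: pre-tax P* = £78, Q* = 345; post-tax Q = 297; deadweight loss = £864.
Difference: £1215 vs £864 → market A is larger by £351.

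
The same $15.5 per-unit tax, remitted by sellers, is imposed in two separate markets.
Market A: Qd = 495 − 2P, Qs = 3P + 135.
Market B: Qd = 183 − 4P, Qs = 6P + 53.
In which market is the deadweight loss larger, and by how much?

Market A: pre-tax P* = $72, Q* = 351; post-tax Q = 332.4; deadweight loss = $144.15.
Market B: pre-tax P* = $13, Q* = 131; post-tax Q = 93.8; deadweight loss = $288.3.
Difference: $144.15 vs $288.3 → market B is larger by $144.15.

Market B, by $144.15.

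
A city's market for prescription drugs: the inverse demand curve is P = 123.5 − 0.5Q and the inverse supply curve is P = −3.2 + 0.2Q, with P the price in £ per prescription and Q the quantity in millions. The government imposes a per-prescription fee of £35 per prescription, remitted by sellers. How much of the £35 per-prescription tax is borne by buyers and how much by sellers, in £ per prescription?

Rewrite in direct form: Qd = 247 − 2P and Qs = 5P + 16.
Without the tax, 247 − 2P = 5P + 16 gives 7P = 231, so P* = £33 and Q* = 181.
With the tax collected from sellers, supply shifts: Qs = 5(P − 35) + 16.
Solving gives Q = 131 with buyers paying £58 and sellers receiving £23 (the £35 wedge).
Burden on buyers: £25; on sellers: £10. (They sum to £35.)

Buyers bear £25 per prescription; sellers bear £10 per prescription.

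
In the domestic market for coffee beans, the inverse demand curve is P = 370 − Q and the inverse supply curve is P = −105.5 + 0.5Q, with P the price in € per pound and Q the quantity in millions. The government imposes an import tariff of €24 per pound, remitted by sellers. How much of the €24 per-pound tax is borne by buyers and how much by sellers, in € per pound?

Buyers bear €16 per pound; sellers bear €8 per pound.

Rewrite in direct form: Qd = 370 − P and Qs = 2P + 211.
Before the tax: set 370 − P = 2P + 211 → P* = €53, Q* = 317.
With the tax collected from sellers, supply shifts: Qs = 2(P − 24) + 211.
Solving gives Q = 301 with buyers paying €69 and sellers receiving €45 (the €24 wedge).
Burden on buyers: €16; on sellers: €8. (They sum to €24.)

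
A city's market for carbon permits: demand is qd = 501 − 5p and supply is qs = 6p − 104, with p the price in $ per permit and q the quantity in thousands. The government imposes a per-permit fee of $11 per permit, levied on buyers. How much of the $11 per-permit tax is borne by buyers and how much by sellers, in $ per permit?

Without the tax, 501 − 5p = 6p − 104 gives 11p = 605, so p* = $55 and q* = 226.
With the tax collected from buyers, demand (in seller-price terms) shifts: qd = 501 − 5(p + 11).
Solving gives q = 196 with buyers paying $61 and sellers receiving $50 (the $11 wedge).
Burden on buyers: $6; on sellers: $5. (They sum to $11.)
The less price-elastic side of the market bears the larger share of a per-unit tax.

Buyers bear $6 per permit; sellers bear $5 per permit.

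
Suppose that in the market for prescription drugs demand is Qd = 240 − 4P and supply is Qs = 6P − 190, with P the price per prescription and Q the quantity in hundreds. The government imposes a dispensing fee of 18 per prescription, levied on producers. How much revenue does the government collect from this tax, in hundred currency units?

Tax revenue = 446.4 hundred.

Before the tax: set 240 − 4P = 6P − 190 → P* = 43, Q* = 68.
With the tax collected from producers, supply shifts: Qs = 6(P − 18) − 190.
New equilibrium: consumers pay 53.8, producers receive 35.8, Q = 24.8. (Wedge: Pb − Ps = 18.)
Revenue = t · Q = 18 · 24.8 = 446.4.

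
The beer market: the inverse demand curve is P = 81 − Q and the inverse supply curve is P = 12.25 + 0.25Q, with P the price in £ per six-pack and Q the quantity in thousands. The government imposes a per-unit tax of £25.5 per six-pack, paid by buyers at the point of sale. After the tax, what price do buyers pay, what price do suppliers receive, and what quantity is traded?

Buyers pay £46.4; suppliers receive £20.9; quantity = 34.6.

Rewrite in direct form: Qd = 81 − P and Qs = 4P − 49.
Without the tax, 81 − P = 4P − 49 gives 5P = 130, so P* = £26 and Q* = 55.
With the tax collected from buyers, demand (in seller-price terms) shifts: Qd = 81 − (P + 25.5).
Solving gives Q = 34.6 with buyers paying £46.4 and suppliers receiving £20.9 (the £25.5 wedge).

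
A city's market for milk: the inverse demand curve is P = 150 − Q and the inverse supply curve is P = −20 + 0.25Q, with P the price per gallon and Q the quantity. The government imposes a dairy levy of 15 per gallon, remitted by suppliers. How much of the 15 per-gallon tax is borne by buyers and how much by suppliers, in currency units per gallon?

Buyers bear 12 per gallon; suppliers bear 3 per gallon.

Inverting to Q(P) form: Qd = 150 − P; Qs = 4P + 80.
Before the tax: set 150 − P = 4P + 80 → P* = 14, Q* = 136.
With the tax collected from suppliers, supply shifts: Qs = 4(P − 15) + 80.
Solving gives Q = 124 with buyers paying 26 and suppliers receiving 11 (the 15 wedge).
Burden on buyers: 12; on suppliers: 3. (They sum to 15.)
The less price-elastic side of the market bears the larger share of a per-unit tax.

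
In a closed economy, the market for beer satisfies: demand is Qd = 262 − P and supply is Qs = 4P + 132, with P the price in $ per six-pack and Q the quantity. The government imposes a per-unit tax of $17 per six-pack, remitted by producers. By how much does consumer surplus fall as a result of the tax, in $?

Before the tax: set 262 − P = 4P + 132 → P* = $26, Q* = 236.
With the tax collected from producers, supply shifts: Qs = 4(P − 17) + 132.
Solving gives Q = 222.4 with consumers paying $39.6 and producers receiving $22.6 (the $17 wedge).
ΔCS is the trapezoid between Q = 222.4 and Q = 236 of height $13.6: ½ · (236 + 222.4) · 13.6 = $3117.12.

Consumer surplus falls by $3117.12.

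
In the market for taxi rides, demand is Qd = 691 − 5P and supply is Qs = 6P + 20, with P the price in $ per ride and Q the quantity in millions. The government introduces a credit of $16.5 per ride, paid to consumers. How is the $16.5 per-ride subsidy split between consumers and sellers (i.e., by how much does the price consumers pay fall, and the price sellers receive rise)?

Without the subsidy, 691 − 5P = 6P + 20 gives 11P = 671, so P* = $61 and Q* = 386.
With a per-unit subsidy paid to consumers, each effectively pays P − 16.5, so demand becomes Qd = 691 − 5(P − 16.5).
Solving gives Q = 431 with consumers paying $52 and sellers receiving $68.5 (the $16.5 wedge).
Gain to consumers: $9; to sellers: $7.5. (They sum to $16.5.)

Consumers gain $9 per ride; sellers gain $7.5 per ride.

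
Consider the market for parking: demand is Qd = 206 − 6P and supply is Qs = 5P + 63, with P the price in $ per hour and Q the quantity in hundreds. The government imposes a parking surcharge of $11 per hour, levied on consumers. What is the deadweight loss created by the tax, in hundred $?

Deadweight loss = $165 hundred.

Without the tax, 206 − 6P = 5P + 63 gives 11P = 143, so P* = $13 and Q* = 128.
With the tax collected from consumers, demand (in seller-price terms) shifts: Qd = 206 − 6(P + 11).
New equilibrium: consumers pay $18, sellers receive $7, Q = 98. (Wedge: Pb − Ps = 11.)
Quantity falls by |ΔQ| = |128 − 98| = 30.
DWL = ½ · t · |ΔQ| = ½ · 11 · 30 = $165.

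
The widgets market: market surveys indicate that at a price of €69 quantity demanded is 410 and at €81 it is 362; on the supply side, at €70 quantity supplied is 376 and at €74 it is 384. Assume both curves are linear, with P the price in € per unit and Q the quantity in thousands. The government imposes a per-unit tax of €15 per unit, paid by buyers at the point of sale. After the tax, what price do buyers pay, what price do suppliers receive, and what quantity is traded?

Demand slope: (362 − 410)/(81 − 69) = -4, so Qd = 686 − 4P.
Supply slope: (384 − 376)/(74 − 70) = 2, so Qs = 2P + 236.
Before the tax: set 686 − 4P = 2P + 236 → P* = €75, Q* = 386.
With the tax collected from buyers, demand (in seller-price terms) shifts: Qd = 686 − 4(P + 15).
Solving gives Q = 366 with buyers paying €80 and suppliers receiving €65 (the €15 wedge).

Buyers pay €80; suppliers receive €65; quantity = 366.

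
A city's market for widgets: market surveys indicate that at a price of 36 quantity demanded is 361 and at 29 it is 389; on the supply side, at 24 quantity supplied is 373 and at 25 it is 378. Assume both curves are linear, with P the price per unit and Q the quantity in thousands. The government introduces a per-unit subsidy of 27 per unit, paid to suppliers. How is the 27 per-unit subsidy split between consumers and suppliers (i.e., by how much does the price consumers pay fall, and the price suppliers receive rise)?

Demand slope: (389 − 361)/(29 − 36) = -4, so Qd = 505 − 4P.
Supply slope: (378 − 373)/(25 − 24) = 5, so Qs = 5P + 253.
Before the subsidy: set 505 − 4P = 5P + 253 → P* = 28, Q* = 393.
With a per-unit subsidy paid to suppliers, each receives P + 27 per unit sold, so supply becomes Qs = 5(P + 27) + 253.
New equilibrium: consumers pay 13, suppliers receive 40, Q = 453. (Wedge: Pb − Ps = −27.)
Gain to consumers: 15; to suppliers: 12. (They sum to 27.)

Consumers gain 15 per unit; suppliers gain 12 per unit.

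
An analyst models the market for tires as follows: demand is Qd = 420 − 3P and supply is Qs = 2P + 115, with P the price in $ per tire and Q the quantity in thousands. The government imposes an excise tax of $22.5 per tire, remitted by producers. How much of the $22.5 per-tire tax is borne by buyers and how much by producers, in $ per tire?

Buyers bear $9 per tire; producers bear $13.5 per tire.

Before the tax: set 420 − 3P = 2P + 115 → P* = $61, Q* = 237.
With the tax collected from producers, supply shifts: Qs = 2(P − 22.5) + 115.
Solving gives Q = 210 with buyers paying $70 and producers receiving $47.5 (the $22.5 wedge).
Burden on buyers: $9; on producers: $13.5. (They sum to $22.5.)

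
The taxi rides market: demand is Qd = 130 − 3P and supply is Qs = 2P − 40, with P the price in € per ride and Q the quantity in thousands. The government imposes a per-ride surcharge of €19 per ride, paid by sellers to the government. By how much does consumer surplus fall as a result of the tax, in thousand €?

Before the tax: set 130 − 3P = 2P − 40 → P* = €34, Q* = 28.
With the tax collected from sellers, supply shifts: Qs = 2(P − 19) − 40.
New equilibrium: buyers pay €41.6, sellers receive €22.6, Q = 5.2. (Wedge: Pb − Ps = 19.)
ΔCS is the trapezoid between Q = 5.2 and Q = 28 of height €7.6: ½ · (28 + 5.2) · 7.6 = €126.16.

Consumer surplus falls by €126.16 thousand.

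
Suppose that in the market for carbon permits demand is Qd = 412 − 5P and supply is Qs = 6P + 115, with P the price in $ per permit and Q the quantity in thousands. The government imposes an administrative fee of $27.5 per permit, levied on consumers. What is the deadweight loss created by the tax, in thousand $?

Before the tax: set 412 − 5P = 6P + 115 → P* = $27, Q* = 277.
With the tax collected from consumers, demand (in seller-price terms) shifts: Qd = 412 − 5(P + 27.5).
New equilibrium: consumers pay $42, producers receive $14.5, Q = 202. (Wedge: Pb − Ps = 27.5.)
Quantity falls by |ΔQ| = |277 − 202| = 75.
DWL = ½ · t · |ΔQ| = ½ · 27.5 · 75 = $1031.25.

Deadweight loss = $1031.25 thousand.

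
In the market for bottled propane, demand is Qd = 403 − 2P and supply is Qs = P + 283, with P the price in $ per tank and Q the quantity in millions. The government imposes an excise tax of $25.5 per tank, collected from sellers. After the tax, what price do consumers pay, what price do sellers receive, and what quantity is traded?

Without the tax, 403 − 2P = P + 283 gives 3P = 120, so P* = $40 and Q* = 323.
With the tax collected from sellers, supply shifts: Qs = (P − 25.5) + 283.
Solving gives Q = 306 with consumers paying $48.5 and sellers receiving $23 (the $25.5 wedge).
The less price-elastic side of the market bears the larger share of a per-unit tax.

Consumers pay $48.5; sellers receive $23; quantity = 306.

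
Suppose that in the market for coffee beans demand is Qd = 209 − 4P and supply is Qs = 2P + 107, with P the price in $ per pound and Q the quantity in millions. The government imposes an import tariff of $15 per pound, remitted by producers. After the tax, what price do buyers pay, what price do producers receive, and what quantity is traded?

Buyers pay $22; producers receive $7; quantity = 121.

Without the tax, 209 − 4P = 2P + 107 gives 6P = 102, so P* = $17 and Q* = 141.
With the tax collected from producers, supply shifts: Qs = 2(P − 15) + 107.
New equilibrium: buyers pay $22, producers receive $7, Q = 121. (Wedge: Pb − Ps = 15.)
The less price-elastic side of the market bears the larger share of a per-unit tax.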